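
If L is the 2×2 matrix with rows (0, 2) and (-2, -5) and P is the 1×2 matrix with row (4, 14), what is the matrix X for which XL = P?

X = [[2, -2]]

Since L sits to the right of X, X = PL⁻¹.
L has determinant 4; L⁻¹ = [[-5/4, -1/2], [1/2, 0]].
X = PL⁻¹ = [[4, 14]] · [[-5/4, -1/2], [1/2, 0]] = [[2, -2]].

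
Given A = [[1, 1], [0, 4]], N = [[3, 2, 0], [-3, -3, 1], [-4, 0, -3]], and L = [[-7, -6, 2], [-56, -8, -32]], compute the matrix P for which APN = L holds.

P = [[-5, -2, -4], [-4, -2, 2]]

Isolating P: multiply by A⁻¹ from the left and N⁻¹ from the right, so P = A⁻¹LN⁻¹.
A has determinant 4; A⁻¹ = [[1, -1/4], [0, 1/4]].
N has determinant 1; N⁻¹ = [[9, 6, 2], [-13, -9, -3], [-12, -8, -3]].
A⁻¹L = [[7, -4, 10], [-14, -2, -8]].
P = (A⁻¹L)N⁻¹ = [[-5, -2, -4], [-4, -2, 2]].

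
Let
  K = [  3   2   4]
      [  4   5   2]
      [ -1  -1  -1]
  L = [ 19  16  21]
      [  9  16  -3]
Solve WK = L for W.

W = [[4, 1, -3], [-2, 5, 5]]

Since K sits to the right of W, W = LK⁻¹.
det K = -1; the adjugate gives K⁻¹ = [[3, 2, 16], [-2, -1, -10], [-1, -1, -7]].
W = LK⁻¹ = [[19, 16, 21], [9, 16, -3]] · [[3, 2, 16], [-2, -1, -10], [-1, -1, -7]] = [[4, 1, -3], [-2, 5, 5]].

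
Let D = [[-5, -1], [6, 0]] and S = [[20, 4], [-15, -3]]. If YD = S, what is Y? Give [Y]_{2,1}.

3

D is on the right of Y, so right-multiply by D⁻¹: Y = SD⁻¹.
D has determinant 6; D⁻¹ = [[0, 1/6], [-1, -5/6]].
Y = SD⁻¹ = [[20, 4], [-15, -3]] · [[0, 1/6], [-1, -5/6]] = [[-4, 0], [3, 0]].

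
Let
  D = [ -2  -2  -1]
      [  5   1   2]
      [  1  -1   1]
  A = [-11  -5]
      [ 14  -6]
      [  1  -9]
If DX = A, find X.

X = [[1, -1], [3, 5], [3, -3]]

Left-multiplying both sides by D⁻¹ gives X = D⁻¹A.
D has determinant 6; D⁻¹ = [[1/2, 1/2, -1/2], [-1/2, -1/6, -1/6], [-1, -2/3, 4/3]].
X = D⁻¹A = [[1/2, 1/2, -1/2], [-1/2, -1/6, -1/6], [-1, -2/3, 4/3]] · [[-11, -5], [14, -6], [1, -9]] = [[1, -1], [3, 5], [3, -3]].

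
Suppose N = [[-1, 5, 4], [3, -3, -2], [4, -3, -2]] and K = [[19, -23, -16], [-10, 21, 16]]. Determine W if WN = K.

N is on the right of W, so right-multiply by N⁻¹: W = KN⁻¹.
det N = 2; the adjugate gives N⁻¹ = [[0, -1, 1], [-1, -7, 5], [3/2, 17/2, -6]].
W = KN⁻¹ = [[19, -23, -16], [-10, 21, 16]] · [[0, -1, 1], [-1, -7, 5], [3/2, 17/2, -6]] = [[-1, 6, 0], [3, -1, -1]].

W = [[-1, 6, 0], [3, -1, -1]]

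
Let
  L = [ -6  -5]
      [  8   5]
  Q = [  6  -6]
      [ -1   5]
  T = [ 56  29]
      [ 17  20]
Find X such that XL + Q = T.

X = [[-3, 4], [-3, 0]]

XL = T − Q = [[50, 35], [18, 15]].
L is on the right of X, so right-multiply by L⁻¹: X = (T − Q)L⁻¹.
L has determinant 10; L⁻¹ = [[1/2, 1/2], [-4/5, -3/5]].
X = (T − Q)L⁻¹ = [[-3, 4], [-3, 0]].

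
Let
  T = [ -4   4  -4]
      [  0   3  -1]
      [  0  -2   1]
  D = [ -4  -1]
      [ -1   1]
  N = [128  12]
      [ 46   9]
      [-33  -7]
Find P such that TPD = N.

Left-multiply by T⁻¹ and right-multiply by D⁻¹: P = T⁻¹ND⁻¹.
T has determinant -4; T⁻¹ = [[-1/4, -1, -2], [0, 1, 1], [0, 2, 3]].
D has determinant -5; D⁻¹ = [[-1/5, -1/5], [-1/5, 4/5]].
T⁻¹N = [[-12, 2], [13, 2], [-7, -3]].
P = (T⁻¹N)D⁻¹ = [[2, 4], [-3, -1], [2, -1]].

P = [[2, 4], [-3, -1], [2, -1]]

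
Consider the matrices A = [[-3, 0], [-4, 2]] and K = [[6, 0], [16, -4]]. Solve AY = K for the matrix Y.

A is on the left of Y, so left-multiply by A⁻¹: Y = A⁻¹K.
A has determinant -6; A⁻¹ = [[-1/3, 0], [-2/3, 1/2]].
Y = A⁻¹K = [[-1/3, 0], [-2/3, 1/2]] · [[6, 0], [16, -4]] = [[-2, 0], [4, -2]].

Y = [[-2, 0], [4, -2]]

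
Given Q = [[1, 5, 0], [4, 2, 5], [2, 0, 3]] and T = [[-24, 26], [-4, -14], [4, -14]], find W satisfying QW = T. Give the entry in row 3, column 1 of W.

Left-multiplying both sides by Q⁻¹ gives W = Q⁻¹T.
det Q = -4, so Q⁻¹ = [[-3/2, 15/4, -25/4], [1/2, -3/4, 5/4], [1, -5/2, 9/2]].
W = Q⁻¹T = [[-3/2, 15/4, -25/4], [1/2, -3/4, 5/4], [1, -5/2, 9/2]] · [[-24, 26], [-4, -14], [4, -14]] = [[-4, -4], [-4, 6], [4, -2]].

4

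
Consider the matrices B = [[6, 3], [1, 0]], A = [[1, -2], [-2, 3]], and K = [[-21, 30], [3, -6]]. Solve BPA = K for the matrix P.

P = [[3, 0], [-5, 4]]

Isolating P: multiply by B⁻¹ from the left and A⁻¹ from the right, so P = B⁻¹KA⁻¹.
det B = -3, so B⁻¹ = [[0, 1], [1/3, -2]].
det A = -1, so A⁻¹ = [[-3, -2], [-2, -1]].
B⁻¹K = [[3, -6], [-13, 22]].
P = (B⁻¹K)A⁻¹ = [[3, 0], [-5, 4]].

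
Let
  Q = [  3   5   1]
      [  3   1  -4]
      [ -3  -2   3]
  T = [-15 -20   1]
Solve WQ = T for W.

W = [[-4, -2, -1]]

Q is on the right of W, so right-multiply by Q⁻¹: W = TQ⁻¹.
det Q = -3, so Q⁻¹ = [[5/3, 17/3, 7], [-1, -4, -5], [1, 3, 4]].
W = TQ⁻¹ = [[-15, -20, 1]] · [[5/3, 17/3, 7], [-1, -4, -5], [1, 3, 4]] = [[-4, -2, -1]].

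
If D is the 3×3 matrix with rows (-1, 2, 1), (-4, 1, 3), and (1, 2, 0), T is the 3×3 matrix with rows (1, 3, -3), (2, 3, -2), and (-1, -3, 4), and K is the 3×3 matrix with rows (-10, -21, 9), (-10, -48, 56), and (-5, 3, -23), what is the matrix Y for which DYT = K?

Y = [[1, 0, -4], [-4, -3, -5], [-4, 3, -3]]

Left-multiply by D⁻¹ and right-multiply by T⁻¹: Y = D⁻¹KT⁻¹.
D has determinant 3; D⁻¹ = [[-2, 2/3, 5/3], [1, -1/3, -1/3], [-3, 4/3, 7/3]].
det T = -3, so T⁻¹ = [[-2, 1, -1], [2, -1/3, 4/3], [1, 0, 1]].
D⁻¹K = [[5, 15, -19], [-5, -6, -2], [5, 6, -6]].
Y = (D⁻¹K)T⁻¹ = [[1, 0, -4], [-4, -3, -5], [-4, 3, -3]].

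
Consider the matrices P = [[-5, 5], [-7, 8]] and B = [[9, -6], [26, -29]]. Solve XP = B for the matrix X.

Right-multiplying both sides by P⁻¹ gives X = BP⁻¹.
det P = -5; the adjugate gives P⁻¹ = [[-8/5, 1], [-7/5, 1]].
X = BP⁻¹ = [[9, -6], [26, -29]] · [[-8/5, 1], [-7/5, 1]] = [[-6, 3], [-1, -3]].

X = [[-6, 3], [-1, -3]]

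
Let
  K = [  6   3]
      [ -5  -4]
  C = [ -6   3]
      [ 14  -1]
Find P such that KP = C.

P = [[2, 1], [-6, -1]]

Left-multiplying both sides by K⁻¹ gives P = K⁻¹C.
det K = -9; the adjugate gives K⁻¹ = [[4/9, 1/3], [-5/9, -2/3]].
P = K⁻¹C = [[4/9, 1/3], [-5/9, -2/3]] · [[-6, 3], [14, -1]] = [[2, 1], [-6, -1]].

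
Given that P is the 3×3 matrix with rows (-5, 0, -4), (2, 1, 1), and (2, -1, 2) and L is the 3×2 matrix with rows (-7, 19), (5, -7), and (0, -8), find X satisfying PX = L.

Since P multiplies X on the left, X = P⁻¹L.
det P = 1; the adjugate gives P⁻¹ = [[3, 4, 4], [-2, -2, -3], [-4, -5, -5]].
X = P⁻¹L = [[3, 4, 4], [-2, -2, -3], [-4, -5, -5]] · [[-7, 19], [5, -7], [0, -8]] = [[-1, -3], [4, 0], [3, -1]].

X = [[-1, -3], [4, 0], [3, -1]]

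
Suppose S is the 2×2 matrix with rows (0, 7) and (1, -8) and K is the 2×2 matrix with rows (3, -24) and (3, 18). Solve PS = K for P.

P = [[0, 3], [6, 3]]

Right-multiplying both sides by S⁻¹ gives P = KS⁻¹.
S has determinant -7; S⁻¹ = [[8/7, 1], [1/7, 0]].
P = KS⁻¹ = [[3, -24], [3, 18]] · [[8/7, 1], [1/7, 0]] = [[0, 3], [6, 3]].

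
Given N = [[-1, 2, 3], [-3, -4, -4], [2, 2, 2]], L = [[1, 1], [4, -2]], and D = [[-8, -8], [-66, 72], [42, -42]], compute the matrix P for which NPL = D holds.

Left-multiply by N⁻¹ and right-multiply by L⁻¹: P = N⁻¹DL⁻¹.
det N = 2; the adjugate gives N⁻¹ = [[0, 1, 2], [-1, -4, -13/2], [1, 3, 5]].
L has determinant -6; L⁻¹ = [[1/3, 1/6], [2/3, -1/6]].
N⁻¹D = [[18, -12], [-1, -7], [4, -2]].
P = (N⁻¹D)L⁻¹ = [[-2, 5], [-5, 1], [0, 1]].

P = [[-2, 5], [-5, 1], [0, 1]]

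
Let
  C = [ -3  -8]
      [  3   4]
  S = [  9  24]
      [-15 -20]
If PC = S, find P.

Since C sits to the right of P, P = SC⁻¹.
C has determinant 12; C⁻¹ = [[1/3, 2/3], [-1/4, -1/4]].
P = SC⁻¹ = [[9, 24], [-15, -20]] · [[1/3, 2/3], [-1/4, -1/4]] = [[-3, 0], [0, -5]].

P = [[-3, 0], [0, -5]]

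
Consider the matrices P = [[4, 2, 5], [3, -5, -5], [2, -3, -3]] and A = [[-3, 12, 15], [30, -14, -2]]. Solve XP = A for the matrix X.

X = [[1, 1, -5], [4, 2, 4]]

P is on the right of X, so right-multiply by P⁻¹: X = AP⁻¹.
P has determinant 3; P⁻¹ = [[0, -3, 5], [-1/3, -22/3, 35/3], [1/3, 16/3, -26/3]].
X = AP⁻¹ = [[-3, 12, 15], [30, -14, -2]] · [[0, -3, 5], [-1/3, -22/3, 35/3], [1/3, 16/3, -26/3]] = [[1, 1, -5], [4, 2, 4]].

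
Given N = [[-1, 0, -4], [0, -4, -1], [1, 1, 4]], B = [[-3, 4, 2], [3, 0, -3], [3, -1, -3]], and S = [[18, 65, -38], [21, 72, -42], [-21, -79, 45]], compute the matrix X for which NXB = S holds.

Left-multiply by N⁻¹ and right-multiply by B⁻¹: X = N⁻¹SB⁻¹.
N has determinant -1; N⁻¹ = [[15, 4, 16], [1, 0, 1], [-4, -1, -4]].
det B = 3; the adjugate gives B⁻¹ = [[-1, 10/3, -4], [0, 1, -1], [-1, 3, -4]].
N⁻¹S = [[18, -1, -18], [-3, -14, 7], [-9, -16, 14]].
X = (N⁻¹S)B⁻¹ = [[0, 5, 1], [-4, -3, -2], [-5, -4, -4]].

X = [[0, 5, 1], [-4, -3, -2], [-5, -4, -4]]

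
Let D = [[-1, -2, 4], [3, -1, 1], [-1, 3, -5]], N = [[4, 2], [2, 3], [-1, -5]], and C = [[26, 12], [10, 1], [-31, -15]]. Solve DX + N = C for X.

DX = C − N = [[22, 10], [8, -2], [-30, -10]].
Left-multiplying both sides by D⁻¹ gives X = D⁻¹(C − N).
det D = 2, so D⁻¹ = [[1, 1, 1], [7, 9/2, 13/2], [4, 5/2, 7/2]].
X = D⁻¹(C − N) = [[0, -2], [-5, -4], [3, 0]].

X = [[0, -2], [-5, -4], [3, 0]]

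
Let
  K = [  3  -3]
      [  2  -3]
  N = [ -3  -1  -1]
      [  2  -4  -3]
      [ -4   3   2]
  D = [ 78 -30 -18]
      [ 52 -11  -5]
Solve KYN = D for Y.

Y = [[-4, 5, -1], [2, 1, -1]]

Isolating Y: multiply by K⁻¹ from the left and N⁻¹ from the right, so Y = K⁻¹DN⁻¹.
det K = -3, so K⁻¹ = [[1, -1], [2/3, -1]].
det N = -1; the adjugate gives N⁻¹ = [[-1, 1, 1], [-8, 10, 11], [10, -13, -14]].
K⁻¹D = [[26, -19, -13], [0, -9, -7]].
Y = (K⁻¹D)N⁻¹ = [[-4, 5, -1], [2, 1, -1]].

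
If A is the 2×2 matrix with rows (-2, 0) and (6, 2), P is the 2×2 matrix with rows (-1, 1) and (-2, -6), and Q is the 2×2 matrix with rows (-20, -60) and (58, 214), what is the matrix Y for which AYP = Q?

Y = [[0, -5], [5, -2]]

Isolating Y: multiply by A⁻¹ from the left and P⁻¹ from the right, so Y = A⁻¹QP⁻¹.
det A = -4; the adjugate gives A⁻¹ = [[-1/2, 0], [3/2, 1/2]].
P has determinant 8; P⁻¹ = [[-3/4, -1/8], [1/4, -1/8]].
A⁻¹Q = [[10, 30], [-1, 17]].
Y = (A⁻¹Q)P⁻¹ = [[0, -5], [5, -2]].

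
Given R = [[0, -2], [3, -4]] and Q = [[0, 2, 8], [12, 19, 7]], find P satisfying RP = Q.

Left-multiplying both sides by R⁻¹ gives P = R⁻¹Q.
det R = 6; the adjugate gives R⁻¹ = [[-2/3, 1/3], [-1/2, 0]].
P = R⁻¹Q = [[-2/3, 1/3], [-1/2, 0]] · [[0, 2, 8], [12, 19, 7]] = [[4, 5, -3], [0, -1, -4]].

P = [[4, 5, -3], [0, -1, -4]]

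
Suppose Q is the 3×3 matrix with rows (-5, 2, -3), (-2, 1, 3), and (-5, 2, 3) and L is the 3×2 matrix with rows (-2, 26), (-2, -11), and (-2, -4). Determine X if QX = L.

Q is on the left of X, so left-multiply by Q⁻¹: X = Q⁻¹L.
Q has determinant -6; Q⁻¹ = [[1/2, 2, -3/2], [3/2, 5, -7/2], [-1/6, 0, 1/6]].
X = Q⁻¹L = [[1/2, 2, -3/2], [3/2, 5, -7/2], [-1/6, 0, 1/6]] · [[-2, 26], [-2, -11], [-2, -4]] = [[-2, -3], [-6, -2], [0, -5]].

X = [[-2, -3], [-6, -2], [0, -5]]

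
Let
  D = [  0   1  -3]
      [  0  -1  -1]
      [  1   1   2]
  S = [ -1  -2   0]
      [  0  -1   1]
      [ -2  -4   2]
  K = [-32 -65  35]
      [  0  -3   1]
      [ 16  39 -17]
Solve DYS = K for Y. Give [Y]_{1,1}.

Y = D⁻¹KS⁻¹ (apply D⁻¹ on the left and S⁻¹ on the right).
det D = -4, so D⁻¹ = [[1/4, 5/4, 1], [1/4, -3/4, 0], [-1/4, -1/4, 0]].
det S = 2, so S⁻¹ = [[1, 2, -1], [-1, -1, 1/2], [-1, 0, 1/2]].
D⁻¹K = [[8, 19, -7], [-8, -14, 8], [8, 17, -9]].
Y = (D⁻¹K)S⁻¹ = [[-4, -3, -2], [-2, -2, 5], [0, -1, -4]].

-4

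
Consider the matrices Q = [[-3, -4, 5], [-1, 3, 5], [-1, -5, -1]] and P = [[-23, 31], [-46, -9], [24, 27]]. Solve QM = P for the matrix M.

M = [[6, 1], [-5, -6], [-5, 2]]

Q is on the left of M, so left-multiply by Q⁻¹: M = Q⁻¹P.
Q has determinant -2; Q⁻¹ = [[-11, 29/2, 35/2], [3, -4, -5], [-4, 11/2, 13/2]].
M = Q⁻¹P = [[-11, 29/2, 35/2], [3, -4, -5], [-4, 11/2, 13/2]] · [[-23, 31], [-46, -9], [24, 27]] = [[6, 1], [-5, -6], [-5, 2]].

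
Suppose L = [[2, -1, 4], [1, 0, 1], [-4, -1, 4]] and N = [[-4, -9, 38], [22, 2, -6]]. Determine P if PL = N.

Right-multiplying both sides by L⁻¹ gives P = NL⁻¹.
L has determinant 6; L⁻¹ = [[1/6, 0, -1/6], [-4/3, 4, 1/3], [-1/6, 1, 1/6]].
P = NL⁻¹ = [[-4, -9, 38], [22, 2, -6]] · [[1/6, 0, -1/6], [-4/3, 4, 1/3], [-1/6, 1, 1/6]] = [[5, 2, 4], [2, 2, -4]].

P = [[5, 2, 4], [2, 2, -4]]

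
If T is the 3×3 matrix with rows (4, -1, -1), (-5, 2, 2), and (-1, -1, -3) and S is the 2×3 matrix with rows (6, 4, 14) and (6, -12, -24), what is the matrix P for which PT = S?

P = [[-1, -1, -5], [-2, -4, 6]]

Since T sits to the right of P, P = ST⁻¹.
T has determinant -6; T⁻¹ = [[2/3, 1/3, 0], [17/6, 13/6, 1/2], [-7/6, -5/6, -1/2]].
P = ST⁻¹ = [[6, 4, 14], [6, -12, -24]] · [[2/3, 1/3, 0], [17/6, 13/6, 1/2], [-7/6, -5/6, -1/2]] = [[-1, -1, -5], [-2, -4, 6]].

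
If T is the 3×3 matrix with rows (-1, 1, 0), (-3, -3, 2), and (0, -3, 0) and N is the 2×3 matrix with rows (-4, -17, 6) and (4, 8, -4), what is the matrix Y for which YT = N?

Y = [[-5, 3, 1], [2, -2, 0]]

Since T sits to the right of Y, Y = NT⁻¹.
det T = -6, so T⁻¹ = [[-1, 0, -1/3], [0, 0, -1/3], [-3/2, 1/2, -1]].
Y = NT⁻¹ = [[-4, -17, 6], [4, 8, -4]] · [[-1, 0, -1/3], [0, 0, -1/3], [-3/2, 1/2, -1]] = [[-5, 3, 1], [2, -2, 0]].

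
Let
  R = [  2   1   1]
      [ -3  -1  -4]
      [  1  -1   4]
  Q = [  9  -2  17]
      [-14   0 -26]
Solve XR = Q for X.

R is on the right of X, so right-multiply by R⁻¹: X = QR⁻¹.
det R = -4; the adjugate gives R⁻¹ = [[2, 5/4, 3/4], [-2, -7/4, -5/4], [-1, -3/4, -1/4]].
X = QR⁻¹ = [[9, -2, 17], [-14, 0, -26]] · [[2, 5/4, 3/4], [-2, -7/4, -5/4], [-1, -3/4, -1/4]] = [[5, 2, 5], [-2, 2, -4]].

X = [[5, 2, 5], [-2, 2, -4]]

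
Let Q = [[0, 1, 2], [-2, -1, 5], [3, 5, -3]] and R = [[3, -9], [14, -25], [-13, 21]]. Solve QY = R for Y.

Left-multiplying both sides by Q⁻¹ gives Y = Q⁻¹R.
Q has determinant -5; Q⁻¹ = [[22/5, -13/5, -7/5], [-9/5, 6/5, 4/5], [7/5, -3/5, -2/5]].
Y = Q⁻¹R = [[22/5, -13/5, -7/5], [-9/5, 6/5, 4/5], [7/5, -3/5, -2/5]] · [[3, -9], [14, -25], [-13, 21]] = [[-5, -4], [1, 3], [1, -6]].

Y = [[-5, -4], [1, 3], [1, -6]]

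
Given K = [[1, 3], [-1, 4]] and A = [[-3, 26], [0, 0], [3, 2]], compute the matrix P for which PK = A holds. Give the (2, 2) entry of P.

0

Since K sits to the right of P, P = AK⁻¹.
det K = 7; the adjugate gives K⁻¹ = [[4/7, -3/7], [1/7, 1/7]].
P = AK⁻¹ = [[-3, 26], [0, 0], [3, 2]] · [[4/7, -3/7], [1/7, 1/7]] = [[2, 5], [0, 0], [2, -1]].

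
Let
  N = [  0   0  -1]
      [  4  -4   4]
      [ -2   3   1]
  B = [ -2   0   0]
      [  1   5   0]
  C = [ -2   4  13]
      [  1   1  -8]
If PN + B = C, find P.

PN = C − B = [[0, 4, 13], [0, -4, -8]].
Right-multiplying both sides by N⁻¹ gives P = (C − B)N⁻¹.
det N = -4, so N⁻¹ = [[4, 3/4, 1], [3, 1/2, 1], [-1, 0, 0]].
P = (C − B)N⁻¹ = [[-1, 2, 4], [-4, -2, -4]].

P = [[-1, 2, 4], [-4, -2, -4]]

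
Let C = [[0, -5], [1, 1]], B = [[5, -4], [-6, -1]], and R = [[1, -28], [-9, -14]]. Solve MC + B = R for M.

M = [[4, -4], [2, -3]]

MC = R − B = [[-4, -24], [-3, -13]].
C is on the right of M, so right-multiply by C⁻¹: M = (R − B)C⁻¹.
C has determinant 5; C⁻¹ = [[1/5, 1], [-1/5, 0]].
M = (R − B)C⁻¹ = [[4, -4], [2, -3]].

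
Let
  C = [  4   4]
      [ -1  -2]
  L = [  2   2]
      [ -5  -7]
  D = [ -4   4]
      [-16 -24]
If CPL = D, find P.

Left-multiply by C⁻¹ and right-multiply by L⁻¹: P = C⁻¹DL⁻¹.
det C = -4; the adjugate gives C⁻¹ = [[1/2, 1], [-1/4, -1]].
det L = -4, so L⁻¹ = [[7/4, 1/2], [-5/4, -1/2]].
C⁻¹D = [[-18, -22], [17, 23]].
P = (C⁻¹D)L⁻¹ = [[-4, 2], [1, -3]].

P = [[-4, 2], [1, -3]]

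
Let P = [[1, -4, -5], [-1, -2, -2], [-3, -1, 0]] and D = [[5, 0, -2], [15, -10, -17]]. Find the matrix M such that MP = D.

M = [[0, 1, -2], [5, -4, -2]]

P is on the right of M, so right-multiply by P⁻¹: M = DP⁻¹.
det P = -1; the adjugate gives P⁻¹ = [[2, -5, 2], [-6, 15, -7], [5, -13, 6]].
M = DP⁻¹ = [[5, 0, -2], [15, -10, -17]] · [[2, -5, 2], [-6, 15, -7], [5, -13, 6]] = [[0, 1, -2], [5, -4, -2]].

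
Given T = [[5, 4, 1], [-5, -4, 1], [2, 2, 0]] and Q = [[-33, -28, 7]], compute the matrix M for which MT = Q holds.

Right-multiplying both sides by T⁻¹ gives M = QT⁻¹.
det T = -4; the adjugate gives T⁻¹ = [[1/2, -1/2, -2], [-1/2, 1/2, 5/2], [1/2, 1/2, 0]].
M = QT⁻¹ = [[-33, -28, 7]] · [[1/2, -1/2, -2], [-1/2, 1/2, 5/2], [1/2, 1/2, 0]] = [[1, 6, -4]].

M = [[1, 6, -4]]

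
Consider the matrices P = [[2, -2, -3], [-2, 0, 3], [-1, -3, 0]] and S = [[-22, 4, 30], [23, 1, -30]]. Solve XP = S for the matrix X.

P is on the right of X, so right-multiply by P⁻¹: X = SP⁻¹.
det P = 6; the adjugate gives P⁻¹ = [[3/2, 3/2, -1], [-1/2, -1/2, 0], [1, 4/3, -2/3]].
X = SP⁻¹ = [[-22, 4, 30], [23, 1, -30]] · [[3/2, 3/2, -1], [-1/2, -1/2, 0], [1, 4/3, -2/3]] = [[-5, 5, 2], [4, -6, -3]].

X = [[-5, 5, 2], [4, -6, -3]]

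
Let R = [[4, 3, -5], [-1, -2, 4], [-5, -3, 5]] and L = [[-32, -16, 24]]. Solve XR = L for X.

Since R sits to the right of X, X = LR⁻¹.
det R = -2; the adjugate gives R⁻¹ = [[-1, 0, -1], [15/2, 5/2, 11/2], [7/2, 3/2, 5/2]].
X = LR⁻¹ = [[-32, -16, 24]] · [[-1, 0, -1], [15/2, 5/2, 11/2], [7/2, 3/2, 5/2]] = [[-4, -4, 4]].

X = [[-4, -4, 4]]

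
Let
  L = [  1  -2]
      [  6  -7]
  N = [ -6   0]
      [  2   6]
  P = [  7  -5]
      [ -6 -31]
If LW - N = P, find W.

LW = P + N = [[1, -5], [-4, -25]].
Left-multiplying both sides by L⁻¹ gives W = L⁻¹(P + N).
det L = 5; the adjugate gives L⁻¹ = [[-7/5, 2/5], [-6/5, 1/5]].
W = L⁻¹(P + N) = [[-3, -3], [-2, 1]].

W = [[-3, -3], [-2, 1]]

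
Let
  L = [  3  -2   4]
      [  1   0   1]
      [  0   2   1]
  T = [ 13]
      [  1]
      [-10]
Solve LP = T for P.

Since L multiplies P on the left, P = L⁻¹T.
L has determinant 4; L⁻¹ = [[-1/2, 5/2, -1/2], [-1/4, 3/4, 1/4], [1/2, -3/2, 1/2]].
P = L⁻¹T = [[-1/2, 5/2, -1/2], [-1/4, 3/4, 1/4], [1/2, -3/2, 1/2]] · [[13], [1], [-10]] = [[1], [-5], [0]].

P = [[1], [-5], [0]]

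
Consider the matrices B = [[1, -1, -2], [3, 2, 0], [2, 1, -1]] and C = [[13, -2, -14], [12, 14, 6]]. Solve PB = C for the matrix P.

B is on the right of P, so right-multiply by B⁻¹: P = CB⁻¹.
det B = -3; the adjugate gives B⁻¹ = [[2/3, 1, -4/3], [-1, -1, 2], [1/3, 1, -5/3]].
P = CB⁻¹ = [[13, -2, -14], [12, 14, 6]] · [[2/3, 1, -4/3], [-1, -1, 2], [1/3, 1, -5/3]] = [[6, 1, 2], [-4, 4, 2]].

P = [[6, 1, 2], [-4, 4, 2]]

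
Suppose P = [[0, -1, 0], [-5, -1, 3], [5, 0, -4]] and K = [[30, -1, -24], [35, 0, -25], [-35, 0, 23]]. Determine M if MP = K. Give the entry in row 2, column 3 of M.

Right-multiplying both sides by P⁻¹ gives M = KP⁻¹.
P has determinant 5; P⁻¹ = [[4/5, -4/5, -3/5], [-1, 0, 0], [1, -1, -1]].
M = KP⁻¹ = [[30, -1, -24], [35, 0, -25], [-35, 0, 23]] · [[4/5, -4/5, -3/5], [-1, 0, 0], [1, -1, -1]] = [[1, 0, 6], [3, -3, 4], [-5, 5, -2]].

4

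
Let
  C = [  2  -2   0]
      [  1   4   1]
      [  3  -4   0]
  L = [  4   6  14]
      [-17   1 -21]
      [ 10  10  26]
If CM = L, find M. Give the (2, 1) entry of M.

-4

Left-multiplying both sides by C⁻¹ gives M = C⁻¹L.
det C = 2, so C⁻¹ = [[2, 0, -1], [3/2, 0, -1], [-8, 1, 5]].
M = C⁻¹L = [[2, 0, -1], [3/2, 0, -1], [-8, 1, 5]] · [[4, 6, 14], [-17, 1, -21], [10, 10, 26]] = [[-2, 2, 2], [-4, -1, -5], [1, 3, -3]].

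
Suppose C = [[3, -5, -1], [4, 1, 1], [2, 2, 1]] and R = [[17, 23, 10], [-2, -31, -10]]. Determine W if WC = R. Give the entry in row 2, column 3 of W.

Since C sits to the right of W, W = RC⁻¹.
det C = 1, so C⁻¹ = [[-1, 3, -4], [-2, 5, -7], [6, -16, 23]].
W = RC⁻¹ = [[17, 23, 10], [-2, -31, -10]] · [[-1, 3, -4], [-2, 5, -7], [6, -16, 23]] = [[-3, 6, 1], [4, -1, -5]].

-5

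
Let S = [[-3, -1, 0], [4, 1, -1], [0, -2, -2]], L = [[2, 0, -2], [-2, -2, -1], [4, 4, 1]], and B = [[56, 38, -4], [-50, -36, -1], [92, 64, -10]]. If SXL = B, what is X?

Left-multiply by S⁻¹ and right-multiply by L⁻¹: X = S⁻¹BL⁻¹.
det S = 4, so S⁻¹ = [[-1, -1/2, 1/4], [2, 3/2, -3/4], [-2, -3/2, 1/4]].
det L = 4; the adjugate gives L⁻¹ = [[1/2, -2, -1], [-1/2, 5/2, 3/2], [0, -2, -1]].
S⁻¹B = [[-8, -4, 2], [-32, -26, -2], [-14, -6, 7]].
X = (S⁻¹B)L⁻¹ = [[-2, 2, 0], [-3, 3, -5], [-4, -1, -2]].

X = [[-2, 2, 0], [-3, 3, -5], [-4, -1, -2]]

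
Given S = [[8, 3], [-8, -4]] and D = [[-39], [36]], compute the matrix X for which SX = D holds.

Since S multiplies X on the left, X = S⁻¹D.
det S = -8, so S⁻¹ = [[1/2, 3/8], [-1, -1]].
X = S⁻¹D = [[1/2, 3/8], [-1, -1]] · [[-39], [36]] = [[-6], [3]].

X = [[-6], [3]]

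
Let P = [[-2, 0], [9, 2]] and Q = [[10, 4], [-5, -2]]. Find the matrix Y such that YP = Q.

Y = [[4, 2], [-2, -1]]

Right-multiplying both sides by P⁻¹ gives Y = QP⁻¹.
P has determinant -4; P⁻¹ = [[-1/2, 0], [9/4, 1/2]].
Y = QP⁻¹ = [[10, 4], [-5, -2]] · [[-1/2, 0], [9/4, 1/2]] = [[4, 2], [-2, -1]].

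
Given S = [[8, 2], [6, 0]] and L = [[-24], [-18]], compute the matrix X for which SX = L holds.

Since S multiplies X on the left, X = S⁻¹L.
det S = -12; the adjugate gives S⁻¹ = [[0, 1/6], [1/2, -2/3]].
X = S⁻¹L = [[0, 1/6], [1/2, -2/3]] · [[-24], [-18]] = [[-3], [0]].

X = [[-3], [0]]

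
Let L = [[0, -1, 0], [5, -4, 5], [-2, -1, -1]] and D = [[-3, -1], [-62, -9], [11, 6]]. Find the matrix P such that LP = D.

L is on the left of P, so left-multiply by L⁻¹: P = L⁻¹D.
L has determinant 5; L⁻¹ = [[9/5, -1/5, -1], [-1, 0, 0], [-13/5, 2/5, 1]].
P = L⁻¹D = [[9/5, -1/5, -1], [-1, 0, 0], [-13/5, 2/5, 1]] · [[-3, -1], [-62, -9], [11, 6]] = [[-4, -6], [3, 1], [-6, 5]].

P = [[-4, -6], [3, 1], [-6, 5]]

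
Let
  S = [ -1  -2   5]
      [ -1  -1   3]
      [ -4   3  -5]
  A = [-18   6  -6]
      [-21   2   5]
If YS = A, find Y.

Y = [[4, -2, 4], [5, 0, 4]]

S is on the right of Y, so right-multiply by S⁻¹: Y = AS⁻¹.
S has determinant 3; S⁻¹ = [[-4/3, 5/3, -1/3], [-17/3, 25/3, -2/3], [-7/3, 11/3, -1/3]].
Y = AS⁻¹ = [[-18, 6, -6], [-21, 2, 5]] · [[-4/3, 5/3, -1/3], [-17/3, 25/3, -2/3], [-7/3, 11/3, -1/3]] = [[4, -2, 4], [5, 0, 4]].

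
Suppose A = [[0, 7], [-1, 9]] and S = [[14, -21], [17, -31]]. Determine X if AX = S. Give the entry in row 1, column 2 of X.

4

Since A multiplies X on the left, X = A⁻¹S.
det A = 7, so A⁻¹ = [[9/7, -1], [1/7, 0]].
X = A⁻¹S = [[9/7, -1], [1/7, 0]] · [[14, -21], [17, -31]] = [[1, 4], [2, -3]].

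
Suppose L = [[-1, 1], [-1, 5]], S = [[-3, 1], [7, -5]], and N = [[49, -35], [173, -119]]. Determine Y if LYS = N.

Isolating Y: multiply by L⁻¹ from the left and S⁻¹ from the right, so Y = L⁻¹NS⁻¹.
det L = -4; the adjugate gives L⁻¹ = [[-5/4, 1/4], [-1/4, 1/4]].
det S = 8; the adjugate gives S⁻¹ = [[-5/8, -1/8], [-7/8, -3/8]].
L⁻¹N = [[-18, 14], [31, -21]].
Y = (L⁻¹N)S⁻¹ = [[-1, -3], [-1, 4]].

Y = [[-1, -3], [-1, 4]]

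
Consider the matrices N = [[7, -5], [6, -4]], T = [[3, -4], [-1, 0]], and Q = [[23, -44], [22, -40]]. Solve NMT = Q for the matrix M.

M = [[3, 0], [2, -2]]

M = N⁻¹QT⁻¹ (apply N⁻¹ on the left and T⁻¹ on the right).
det N = 2, so N⁻¹ = [[-2, 5/2], [-3, 7/2]].
det T = -4; the adjugate gives T⁻¹ = [[0, -1], [-1/4, -3/4]].
N⁻¹Q = [[9, -12], [8, -8]].
M = (N⁻¹Q)T⁻¹ = [[3, 0], [2, -2]].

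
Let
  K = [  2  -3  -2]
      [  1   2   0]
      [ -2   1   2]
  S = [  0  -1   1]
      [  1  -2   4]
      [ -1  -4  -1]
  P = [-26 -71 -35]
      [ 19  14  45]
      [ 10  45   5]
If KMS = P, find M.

Isolating M: multiply by K⁻¹ from the left and S⁻¹ from the right, so M = K⁻¹PS⁻¹.
det K = 4; the adjugate gives K⁻¹ = [[1, 1, 1], [-1/2, 0, -1/2], [5/4, 1, 7/4]].
det S = -3, so S⁻¹ = [[-6, 5/3, 2/3], [1, -1/3, -1/3], [2, -1/3, -1/3]].
K⁻¹P = [[3, -12, 15], [8, 13, 15], [4, 4, 10]].
M = (K⁻¹P)S⁻¹ = [[0, 4, 1], [-5, 4, -4], [0, 2, -2]].

M = [[0, 4, 1], [-5, 4, -4], [0, 2, -2]]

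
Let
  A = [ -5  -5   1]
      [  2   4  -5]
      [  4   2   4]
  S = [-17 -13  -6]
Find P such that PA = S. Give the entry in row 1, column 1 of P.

3

Right-multiplying both sides by A⁻¹ gives P = SA⁻¹.
det A = -2, so A⁻¹ = [[-13, -11, -21/2], [14, 12, 23/2], [6, 5, 5]].
P = SA⁻¹ = [[-17, -13, -6]] · [[-13, -11, -21/2], [14, 12, 23/2], [6, 5, 5]] = [[3, 1, -1]].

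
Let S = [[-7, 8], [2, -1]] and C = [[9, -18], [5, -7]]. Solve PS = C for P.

S is on the right of P, so right-multiply by S⁻¹: P = CS⁻¹.
S has determinant -9; S⁻¹ = [[1/9, 8/9], [2/9, 7/9]].
P = CS⁻¹ = [[9, -18], [5, -7]] · [[1/9, 8/9], [2/9, 7/9]] = [[-3, -6], [-1, -1]].

P = [[-3, -6], [-1, -1]]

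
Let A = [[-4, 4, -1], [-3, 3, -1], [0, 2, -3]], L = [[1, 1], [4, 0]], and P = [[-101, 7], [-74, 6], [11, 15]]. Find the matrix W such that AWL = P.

W = [[2, 5], [3, -2], [-3, -1]]

Left-multiply by A⁻¹ and right-multiply by L⁻¹: W = A⁻¹PL⁻¹.
A has determinant -2; A⁻¹ = [[7/2, -5, 1/2], [9/2, -6, 1/2], [3, -4, 0]].
L has determinant -4; L⁻¹ = [[0, 1/4], [1, -1/4]].
A⁻¹P = [[22, 2], [-5, 3], [-7, -3]].
W = (A⁻¹P)L⁻¹ = [[2, 5], [3, -2], [-3, -1]].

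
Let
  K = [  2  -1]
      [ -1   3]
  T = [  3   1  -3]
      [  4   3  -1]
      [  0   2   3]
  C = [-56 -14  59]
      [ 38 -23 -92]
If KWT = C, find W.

Left-multiply by K⁻¹ and right-multiply by T⁻¹: W = K⁻¹CT⁻¹.
K has determinant 5; K⁻¹ = [[3/5, 1/5], [1/5, 2/5]].
T has determinant -3; T⁻¹ = [[-11/3, 3, -8/3], [4, -3, 3], [-8/3, 2, -5/3]].
K⁻¹C = [[-26, -13, 17], [4, -12, -25]].
W = (K⁻¹C)T⁻¹ = [[-2, -5, 2], [4, -2, -5]].

W = [[-2, -5, 2], [4, -2, -5]]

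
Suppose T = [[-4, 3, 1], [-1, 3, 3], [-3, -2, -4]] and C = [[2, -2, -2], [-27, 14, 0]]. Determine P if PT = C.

Since T sits to the right of P, P = CT⁻¹.
det T = -4, so T⁻¹ = [[3/2, -5/2, -3/2], [13/4, -19/4, -11/4], [-11/4, 17/4, 9/4]].
P = CT⁻¹ = [[2, -2, -2], [-27, 14, 0]] · [[3/2, -5/2, -3/2], [13/4, -19/4, -11/4], [-11/4, 17/4, 9/4]] = [[2, -4, -2], [5, 1, 2]].

P = [[2, -4, -2], [5, 1, 2]]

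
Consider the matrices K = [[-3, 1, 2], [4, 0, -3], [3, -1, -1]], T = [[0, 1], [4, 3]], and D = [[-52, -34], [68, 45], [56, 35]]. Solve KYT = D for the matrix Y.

Isolating Y: multiply by K⁻¹ from the left and T⁻¹ from the right, so Y = K⁻¹DT⁻¹.
det K = -4, so K⁻¹ = [[3/4, 1/4, 3/4], [5/4, 3/4, 1/4], [1, 0, 1]].
T has determinant -4; T⁻¹ = [[-3/4, 1/4], [1, 0]].
K⁻¹D = [[20, 12], [0, 0], [4, 1]].
Y = (K⁻¹D)T⁻¹ = [[-3, 5], [0, 0], [-2, 1]].

Y = [[-3, 5], [0, 0], [-2, 1]]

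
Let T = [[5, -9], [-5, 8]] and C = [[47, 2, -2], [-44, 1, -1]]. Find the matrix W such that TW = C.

Since T multiplies W on the left, W = T⁻¹C.
T has determinant -5; T⁻¹ = [[-8/5, -9/5], [-1, -1]].
W = T⁻¹C = [[-8/5, -9/5], [-1, -1]] · [[47, 2, -2], [-44, 1, -1]] = [[4, -5, 5], [-3, -3, 3]].

W = [[4, -5, 5], [-3, -3, 3]]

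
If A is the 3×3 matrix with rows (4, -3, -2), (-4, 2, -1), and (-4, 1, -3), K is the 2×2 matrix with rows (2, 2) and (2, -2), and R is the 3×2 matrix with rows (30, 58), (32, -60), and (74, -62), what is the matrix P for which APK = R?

Isolating P: multiply by A⁻¹ from the left and K⁻¹ from the right, so P = A⁻¹RK⁻¹.
det A = -4, so A⁻¹ = [[5/4, 11/4, -7/4], [2, 5, -3], [-1, -2, 1]].
det K = -8, so K⁻¹ = [[1/4, 1/4], [1/4, -1/4]].
A⁻¹R = [[-4, 16], [-2, 2], [-20, 0]].
P = (A⁻¹R)K⁻¹ = [[3, -5], [0, -1], [-5, -5]].

P = [[3, -5], [0, -1], [-5, -5]]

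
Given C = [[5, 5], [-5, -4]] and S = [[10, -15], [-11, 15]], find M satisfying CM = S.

Left-multiplying both sides by C⁻¹ gives M = C⁻¹S.
det C = 5; the adjugate gives C⁻¹ = [[-4/5, -1], [1, 1]].
M = C⁻¹S = [[-4/5, -1], [1, 1]] · [[10, -15], [-11, 15]] = [[3, -3], [-1, 0]].

M = [[3, -3], [-1, 0]]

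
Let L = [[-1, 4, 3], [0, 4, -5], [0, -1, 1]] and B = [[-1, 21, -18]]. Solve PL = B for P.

P = [[1, 4, -1]]

Right-multiplying both sides by L⁻¹ gives P = BL⁻¹.
det L = 1, so L⁻¹ = [[-1, -7, -32], [0, -1, -5], [0, -1, -4]].
P = BL⁻¹ = [[-1, 21, -18]] · [[-1, -7, -32], [0, -1, -5], [0, -1, -4]] = [[1, 4, -1]].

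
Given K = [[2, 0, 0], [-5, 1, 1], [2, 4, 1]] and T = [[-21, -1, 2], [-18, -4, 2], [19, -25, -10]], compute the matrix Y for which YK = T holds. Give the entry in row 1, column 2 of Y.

3

Right-multiplying both sides by K⁻¹ gives Y = TK⁻¹.
det K = -6; the adjugate gives K⁻¹ = [[1/2, 0, 0], [-7/6, -1/3, 1/3], [11/3, 4/3, -1/3]].
Y = TK⁻¹ = [[-21, -1, 2], [-18, -4, 2], [19, -25, -10]] · [[1/2, 0, 0], [-7/6, -1/3, 1/3], [11/3, 4/3, -1/3]] = [[-2, 3, -1], [3, 4, -2], [2, -5, -5]].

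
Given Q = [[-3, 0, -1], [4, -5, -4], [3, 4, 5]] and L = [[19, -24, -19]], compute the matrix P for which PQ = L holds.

P = [[-2, 4, -1]]

Right-multiplying both sides by Q⁻¹ gives P = LQ⁻¹.
Q has determinant -4; Q⁻¹ = [[9/4, 1, 5/4], [8, 3, 4], [-31/4, -3, -15/4]].
P = LQ⁻¹ = [[19, -24, -19]] · [[9/4, 1, 5/4], [8, 3, 4], [-31/4, -3, -15/4]] = [[-2, 4, -1]].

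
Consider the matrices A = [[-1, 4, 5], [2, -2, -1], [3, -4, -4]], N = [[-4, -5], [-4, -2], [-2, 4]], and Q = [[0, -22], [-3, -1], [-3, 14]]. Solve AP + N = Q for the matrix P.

P = [[1, -2], [0, -1], [1, -3]]

AP = Q − N = [[4, -17], [1, 1], [-1, 10]].
A is on the left of P, so left-multiply by A⁻¹: P = A⁻¹(Q − N).
A has determinant 6; A⁻¹ = [[2/3, -2/3, 1], [5/6, -11/6, 3/2], [-1/3, 4/3, -1]].
P = A⁻¹(Q − N) = [[1, -2], [0, -1], [1, -3]].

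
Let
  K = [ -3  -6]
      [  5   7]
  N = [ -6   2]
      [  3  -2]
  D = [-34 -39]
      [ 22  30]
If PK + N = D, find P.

PK = D − N = [[-28, -41], [19, 32]].
K is on the right of P, so right-multiply by K⁻¹: P = (D − N)K⁻¹.
det K = 9; the adjugate gives K⁻¹ = [[7/9, 2/3], [-5/9, -1/3]].
P = (D − N)K⁻¹ = [[1, -5], [-3, 2]].

P = [[1, -5], [-3, 2]]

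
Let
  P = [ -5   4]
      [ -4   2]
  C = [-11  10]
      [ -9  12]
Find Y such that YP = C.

Y = [[3, -1], [5, -4]]

P is on the right of Y, so right-multiply by P⁻¹: Y = CP⁻¹.
P has determinant 6; P⁻¹ = [[1/3, -2/3], [2/3, -5/6]].
Y = CP⁻¹ = [[-11, 10], [-9, 12]] · [[1/3, -2/3], [2/3, -5/6]] = [[3, -1], [5, -4]].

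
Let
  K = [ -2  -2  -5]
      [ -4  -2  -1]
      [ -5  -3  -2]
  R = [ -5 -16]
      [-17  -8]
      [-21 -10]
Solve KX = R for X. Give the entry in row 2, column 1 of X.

Left-multiplying both sides by K⁻¹ gives X = K⁻¹R.
det K = -6; the adjugate gives K⁻¹ = [[-1/6, -11/6, 4/3], [1/2, 7/2, -3], [-1/3, -2/3, 2/3]].
X = K⁻¹R = [[-1/6, -11/6, 4/3], [1/2, 7/2, -3], [-1/3, -2/3, 2/3]] · [[-5, -16], [-17, -8], [-21, -10]] = [[4, 4], [1, -6], [-1, 4]].

1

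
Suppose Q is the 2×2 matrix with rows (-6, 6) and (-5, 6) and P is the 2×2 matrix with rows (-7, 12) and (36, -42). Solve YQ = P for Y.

Y = [[-3, 5], [-1, -6]]

Q is on the right of Y, so right-multiply by Q⁻¹: Y = PQ⁻¹.
det Q = -6; the adjugate gives Q⁻¹ = [[-1, 1], [-5/6, 1]].
Y = PQ⁻¹ = [[-7, 12], [36, -42]] · [[-1, 1], [-5/6, 1]] = [[-3, 5], [-1, -6]].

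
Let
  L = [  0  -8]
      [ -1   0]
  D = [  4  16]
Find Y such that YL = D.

Right-multiplying both sides by L⁻¹ gives Y = DL⁻¹.
det L = -8; the adjugate gives L⁻¹ = [[0, -1], [-1/8, 0]].
Y = DL⁻¹ = [[4, 16]] · [[0, -1], [-1/8, 0]] = [[-2, -4]].

Y = [[-2, -4]]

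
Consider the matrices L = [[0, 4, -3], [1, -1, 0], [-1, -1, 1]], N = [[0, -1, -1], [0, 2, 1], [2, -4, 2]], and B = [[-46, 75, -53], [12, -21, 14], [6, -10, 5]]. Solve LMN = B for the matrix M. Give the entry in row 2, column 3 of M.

-2

Isolating M: multiply by L⁻¹ from the left and N⁻¹ from the right, so M = L⁻¹BN⁻¹.
det L = 2; the adjugate gives L⁻¹ = [[-1/2, -1/2, -3/2], [-1/2, -3/2, -3/2], [-1, -2, -2]].
det N = 2, so N⁻¹ = [[4, 3, 1/2], [1, 1, 0], [-2, -1, 0]].
L⁻¹B = [[8, -12, 12], [-4, 9, -2], [10, -13, 15]].
M = (L⁻¹B)N⁻¹ = [[-4, 0, 4], [-3, -1, -2], [-3, 2, 5]].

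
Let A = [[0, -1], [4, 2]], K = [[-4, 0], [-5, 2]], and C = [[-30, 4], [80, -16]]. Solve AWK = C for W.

Left-multiply by A⁻¹ and right-multiply by K⁻¹: W = A⁻¹CK⁻¹.
det A = 4; the adjugate gives A⁻¹ = [[1/2, 1/4], [-1, 0]].
det K = -8, so K⁻¹ = [[-1/4, 0], [-5/8, 1/2]].
A⁻¹C = [[5, -2], [30, -4]].
W = (A⁻¹C)K⁻¹ = [[0, -1], [-5, -2]].

W = [[0, -1], [-5, -2]]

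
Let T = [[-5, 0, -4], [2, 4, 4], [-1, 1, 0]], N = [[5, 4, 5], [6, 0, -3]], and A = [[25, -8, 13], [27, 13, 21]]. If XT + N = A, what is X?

X = [[-4, -2, -4], [-2, 4, -3]]

XT = A − N = [[20, -12, 8], [21, 13, 24]].
Since T sits to the right of X, X = (A − N)T⁻¹.
T has determinant -4; T⁻¹ = [[1, 1, -4], [1, 1, -3], [-3/2, -5/4, 5]].
X = (A − N)T⁻¹ = [[-4, -2, -4], [-2, 4, -3]].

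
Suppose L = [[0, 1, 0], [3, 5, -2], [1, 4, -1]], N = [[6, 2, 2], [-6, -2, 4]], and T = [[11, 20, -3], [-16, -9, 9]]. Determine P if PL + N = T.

PL = T − N = [[5, 18, -5], [-10, -7, 5]].
Right-multiplying both sides by L⁻¹ gives P = (T − N)L⁻¹.
det L = 1, so L⁻¹ = [[3, 1, -2], [1, 0, 0], [7, 1, -3]].
P = (T − N)L⁻¹ = [[-2, 0, 5], [-2, -5, 5]].

P = [[-2, 0, 5], [-2, -5, 5]]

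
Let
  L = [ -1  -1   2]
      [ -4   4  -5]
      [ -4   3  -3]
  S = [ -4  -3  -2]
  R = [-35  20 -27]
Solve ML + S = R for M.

ML = R − S = [[-31, 23, -25]].
Since L sits to the right of M, M = (R − S)L⁻¹.
L has determinant -3; L⁻¹ = [[-1, -1, 1], [-8/3, -11/3, 13/3], [-4/3, -7/3, 8/3]].
M = (R − S)L⁻¹ = [[3, 5, 2]].

M = [[3, 5, 2]]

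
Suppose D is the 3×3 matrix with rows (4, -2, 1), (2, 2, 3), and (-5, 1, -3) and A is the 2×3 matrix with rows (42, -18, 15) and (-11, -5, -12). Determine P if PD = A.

Since D sits to the right of P, P = AD⁻¹.
D has determinant -6; D⁻¹ = [[3/2, 5/6, 4/3], [3/2, 7/6, 5/3], [-2, -1, -2]].
P = AD⁻¹ = [[42, -18, 15], [-11, -5, -12]] · [[3/2, 5/6, 4/3], [3/2, 7/6, 5/3], [-2, -1, -2]] = [[6, -1, -4], [0, -3, 1]].

P = [[6, -1, -4], [0, -3, 1]]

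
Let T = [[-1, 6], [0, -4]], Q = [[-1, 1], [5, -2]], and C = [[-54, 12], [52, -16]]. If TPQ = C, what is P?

P = [[4, -4], [-2, -3]]

P = T⁻¹CQ⁻¹ (apply T⁻¹ on the left and Q⁻¹ on the right).
det T = 4; the adjugate gives T⁻¹ = [[-1, -3/2], [0, -1/4]].
Q has determinant -3; Q⁻¹ = [[2/3, 1/3], [5/3, 1/3]].
T⁻¹C = [[-24, 12], [-13, 4]].
P = (T⁻¹C)Q⁻¹ = [[4, -4], [-2, -3]].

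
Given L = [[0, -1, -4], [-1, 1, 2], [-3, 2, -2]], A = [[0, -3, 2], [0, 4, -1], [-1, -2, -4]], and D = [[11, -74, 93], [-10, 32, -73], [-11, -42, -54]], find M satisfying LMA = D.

M = [[4, 4, -3], [-4, 1, 3], [-4, 2, 2]]

M = L⁻¹DA⁻¹ (apply L⁻¹ on the left and A⁻¹ on the right).
det L = 4; the adjugate gives L⁻¹ = [[-3/2, -5/2, 1/2], [-2, -3, 1], [1/4, 3/4, -1/4]].
det A = 5; the adjugate gives A⁻¹ = [[-18/5, -16/5, -1], [1/5, 2/5, 0], [4/5, 3/5, 0]].
L⁻¹D = [[3, 10, 16], [-3, 10, -21], [-2, 16, -18]].
M = (L⁻¹D)A⁻¹ = [[4, 4, -3], [-4, 1, 3], [-4, 2, 2]].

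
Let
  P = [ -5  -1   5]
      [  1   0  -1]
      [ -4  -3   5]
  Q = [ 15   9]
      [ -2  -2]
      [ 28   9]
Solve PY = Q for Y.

Since P multiplies Y on the left, Y = P⁻¹Q.
det P = 1; the adjugate gives P⁻¹ = [[-3, -10, 1], [-1, -5, 0], [-3, -11, 1]].
Y = P⁻¹Q = [[-3, -10, 1], [-1, -5, 0], [-3, -11, 1]] · [[15, 9], [-2, -2], [28, 9]] = [[3, 2], [-5, 1], [5, 4]].

Y = [[3, 2], [-5, 1], [5, 4]]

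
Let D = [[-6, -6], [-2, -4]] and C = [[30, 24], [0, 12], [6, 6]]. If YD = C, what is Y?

Since D sits to the right of Y, Y = CD⁻¹.
det D = 12, so D⁻¹ = [[-1/3, 1/2], [1/6, -1/2]].
Y = CD⁻¹ = [[30, 24], [0, 12], [6, 6]] · [[-1/3, 1/2], [1/6, -1/2]] = [[-6, 3], [2, -6], [-1, 0]].

Y = [[-6, 3], [2, -6], [-1, 0]]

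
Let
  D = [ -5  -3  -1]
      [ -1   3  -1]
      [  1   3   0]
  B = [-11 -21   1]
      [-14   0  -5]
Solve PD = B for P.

Right-multiplying both sides by D⁻¹ gives P = BD⁻¹.
D has determinant -6; D⁻¹ = [[-1/2, 1/2, -1], [1/6, -1/6, 2/3], [1, -2, 3]].
P = BD⁻¹ = [[-11, -21, 1], [-14, 0, -5]] · [[-1/2, 1/2, -1], [1/6, -1/6, 2/3], [1, -2, 3]] = [[3, -4, 0], [2, 3, -1]].

P = [[3, -4, 0], [2, 3, -1]]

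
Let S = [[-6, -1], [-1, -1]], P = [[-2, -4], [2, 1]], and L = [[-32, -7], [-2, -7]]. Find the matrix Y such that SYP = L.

Y = S⁻¹LP⁻¹ (apply S⁻¹ on the left and P⁻¹ on the right).
S has determinant 5; S⁻¹ = [[-1/5, 1/5], [1/5, -6/5]].
P has determinant 6; P⁻¹ = [[1/6, 2/3], [-1/3, -1/3]].
S⁻¹L = [[6, 0], [-4, 7]].
Y = (S⁻¹L)P⁻¹ = [[1, 4], [-3, -5]].

Y = [[1, 4], [-3, -5]]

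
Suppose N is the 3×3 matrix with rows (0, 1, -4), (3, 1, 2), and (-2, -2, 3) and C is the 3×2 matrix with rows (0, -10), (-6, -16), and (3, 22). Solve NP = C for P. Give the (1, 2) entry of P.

-6

N is on the left of P, so left-multiply by N⁻¹: P = N⁻¹C.
N has determinant 3; N⁻¹ = [[7/3, 5/3, 2], [-13/3, -8/3, -4], [-4/3, -2/3, -1]].
P = N⁻¹C = [[7/3, 5/3, 2], [-13/3, -8/3, -4], [-4/3, -2/3, -1]] · [[0, -10], [-6, -16], [3, 22]] = [[-4, -6], [4, -2], [1, 2]].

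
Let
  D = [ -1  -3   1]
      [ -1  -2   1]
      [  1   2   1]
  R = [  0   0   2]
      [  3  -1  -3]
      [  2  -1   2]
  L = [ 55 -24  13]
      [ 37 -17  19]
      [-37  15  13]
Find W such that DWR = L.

Left-multiply by D⁻¹ and right-multiply by R⁻¹: W = D⁻¹LR⁻¹.
det D = -2, so D⁻¹ = [[2, -5/2, 1/2], [-1, 1, 0], [0, 1/2, 1/2]].
R has determinant -2; R⁻¹ = [[5/2, 1, -1], [6, 2, -3], [1/2, 0, 0]].
D⁻¹L = [[-1, 2, -15], [-18, 7, 6], [0, -1, 16]].
W = (D⁻¹L)R⁻¹ = [[2, 3, -5], [0, -4, -3], [2, -2, 3]].

W = [[2, 3, -5], [0, -4, -3], [2, -2, 3]]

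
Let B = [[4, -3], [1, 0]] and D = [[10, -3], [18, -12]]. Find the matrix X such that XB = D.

Right-multiplying both sides by B⁻¹ gives X = DB⁻¹.
det B = 3; the adjugate gives B⁻¹ = [[0, 1], [-1/3, 4/3]].
X = DB⁻¹ = [[10, -3], [18, -12]] · [[0, 1], [-1/3, 4/3]] = [[1, 6], [4, 2]].

X = [[1, 6], [4, 2]]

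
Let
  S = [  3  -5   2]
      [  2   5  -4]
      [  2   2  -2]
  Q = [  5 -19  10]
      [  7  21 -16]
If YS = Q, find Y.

Y = [[3, 0, -2], [-1, 2, 3]]

Right-multiplying both sides by S⁻¹ gives Y = QS⁻¹.
det S = 2, so S⁻¹ = [[-1, -3, 5], [-2, -5, 8], [-3, -8, 25/2]].
Y = QS⁻¹ = [[5, -19, 10], [7, 21, -16]] · [[-1, -3, 5], [-2, -5, 8], [-3, -8, 25/2]] = [[3, 0, -2], [-1, 2, 3]].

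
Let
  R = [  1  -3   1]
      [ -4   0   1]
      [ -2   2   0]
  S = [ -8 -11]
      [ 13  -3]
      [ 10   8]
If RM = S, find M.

Left-multiplying both sides by R⁻¹ gives M = R⁻¹S.
det R = -4, so R⁻¹ = [[1/2, -1/2, 3/4], [1/2, -1/2, 5/4], [2, -1, 3]].
M = R⁻¹S = [[1/2, -1/2, 3/4], [1/2, -1/2, 5/4], [2, -1, 3]] · [[-8, -11], [13, -3], [10, 8]] = [[-3, 2], [2, 6], [1, 5]].

M = [[-3, 2], [2, 6], [1, 5]]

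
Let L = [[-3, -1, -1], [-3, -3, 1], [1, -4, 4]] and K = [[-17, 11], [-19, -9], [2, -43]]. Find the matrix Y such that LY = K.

Since L multiplies Y on the left, Y = L⁻¹K.
det L = -4; the adjugate gives L⁻¹ = [[2, -2, 1], [-13/4, 11/4, -3/2], [-15/4, 13/4, -3/2]].
Y = L⁻¹K = [[2, -2, 1], [-13/4, 11/4, -3/2], [-15/4, 13/4, -3/2]] · [[-17, 11], [-19, -9], [2, -43]] = [[6, -3], [0, 4], [-1, -6]].

Y = [[6, -3], [0, 4], [-1, -6]]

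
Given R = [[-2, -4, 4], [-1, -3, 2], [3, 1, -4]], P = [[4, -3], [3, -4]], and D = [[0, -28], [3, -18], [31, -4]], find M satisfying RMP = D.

Left-multiply by R⁻¹ and right-multiply by P⁻¹: M = R⁻¹DP⁻¹.
det R = 4; the adjugate gives R⁻¹ = [[5/2, -3, 1], [1/2, -1, 0], [2, -5/2, 1/2]].
det P = -7; the adjugate gives P⁻¹ = [[4/7, -3/7], [3/7, -4/7]].
R⁻¹D = [[22, -20], [-3, 4], [8, -13]].
M = (R⁻¹D)P⁻¹ = [[4, 2], [0, -1], [-1, 4]].

M = [[4, 2], [0, -1], [-1, 4]]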